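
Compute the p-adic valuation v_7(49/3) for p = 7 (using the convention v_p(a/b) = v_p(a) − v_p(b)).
v_7(49/3) = 2

Factor powers of 7 from the numerator and denominator of the reduced fraction: 49 = 7^2 · 1 and 3 = 7^0 · 3. Apply v_p(a/b) = v_p(a) − v_p(b): v_7(49/3) = 2 − 0 = 2.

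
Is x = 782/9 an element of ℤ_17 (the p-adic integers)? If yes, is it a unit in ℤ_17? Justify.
x ∈ ℤ_17 but not a unit; v_17(x) = 1 > 0

ℤ_17 = {x ∈ ℚ_17 : v_17(x) ≥ 0} and ℤ_17^× = {x ∈ ℤ_17 : v_17(x) = 0}. Here v_17(782/9) = v_17(num) − v_17(den) = 1; compare against these criteria.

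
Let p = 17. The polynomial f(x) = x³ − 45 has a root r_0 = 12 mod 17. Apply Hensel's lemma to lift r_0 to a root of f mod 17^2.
r_1 = 267 (mod 289)

Hensel: r_{i+1} = r_i − f(r_i)/f′(r_i) mod 17^{i+2}, where f′(x) = 3x². Iterate:
  r_0 = 12 (mod 17)
  r_1 = 267 (mod 289)
Final: r = 267 with f(r) ≡ 0 mod 17^2.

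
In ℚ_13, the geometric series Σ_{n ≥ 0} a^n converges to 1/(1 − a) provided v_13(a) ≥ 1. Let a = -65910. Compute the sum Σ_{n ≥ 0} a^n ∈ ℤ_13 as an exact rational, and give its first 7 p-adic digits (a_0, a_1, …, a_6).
Σ a^n = 1/(1 − a) = 1/65911;  first 7 digits = (1, 0, 0, 9, 10, 12, 2)

v_13(a) = 3 ≥ 1, so the series converges in ℤ_13 to 1/(1 − a) = 1/(1 − (-65910)) = 1/65911. Expand this rational in ℤ_13: compute digits iteratively via d_i = x_i mod 13, x_{i+1} = (x_i − d_i)/13. The first 7 digits are (1, 0, 0, 9, 10, 12, 2).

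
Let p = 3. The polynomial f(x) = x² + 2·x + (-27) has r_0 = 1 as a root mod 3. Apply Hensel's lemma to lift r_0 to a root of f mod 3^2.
r_1 = 7 (mod 9)

Hensel: r_{i+1} = r_i − f(r_i)·(f′(r_i))^{-1} mod 3^{i+2}, f′(x) = 2x + 2. Iterate:
  r_0 = 1 (mod 3)
  r_1 = 7 (mod 9)
Final: r = 7 satisfies f(r) ≡ 0 mod 3^2.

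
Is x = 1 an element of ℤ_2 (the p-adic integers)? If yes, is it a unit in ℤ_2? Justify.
x ∈ ℤ_2^× (unit); v_2(x) = 0

ℤ_2 = {x ∈ ℚ_2 : v_2(x) ≥ 0} and ℤ_2^× = {x ∈ ℤ_2 : v_2(x) = 0}. Here v_2(1) = v_2(num) − v_2(den) = 0; compare against these criteria.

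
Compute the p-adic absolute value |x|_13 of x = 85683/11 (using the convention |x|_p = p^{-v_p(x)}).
|85683/11|_13 = 1/28561

Step 1 — compute v_13(x) by factoring powers of 13 out of the numerator and denominator: v_13(85683/11) = 4. Step 2 — apply |x|_p = p^{-v_p(x)} = 13^{-4} = 1/28561.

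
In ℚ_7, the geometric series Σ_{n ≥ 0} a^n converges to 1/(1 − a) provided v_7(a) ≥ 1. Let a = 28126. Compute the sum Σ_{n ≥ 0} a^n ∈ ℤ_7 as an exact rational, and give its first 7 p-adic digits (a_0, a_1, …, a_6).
Σ a^n = 1/(1 − a) = -1/28125;  first 7 digits = (1, 0, 0, 5, 4, 1, 4)

v_7(a) = 3 ≥ 1, so the series converges in ℤ_7 to 1/(1 − a) = 1/(1 − 28126) = -1/28125. Expand this rational in ℤ_7: compute digits iteratively via d_i = x_i mod 7, x_{i+1} = (x_i − d_i)/7. The first 7 digits are (1, 0, 0, 5, 4, 1, 4).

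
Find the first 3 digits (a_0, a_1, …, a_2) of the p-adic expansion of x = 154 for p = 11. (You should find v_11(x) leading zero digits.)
(a_0, …, a_2) = (0, 3, 1)

v_11(154) = 1, so a_0 = ... = a_0 = 0. Factor out: x = 11^1 · u with u = 14 a unit in ℤ_11. Expand u iteratively via a_{v+i} = u_i mod 11, u_{i+1} = (u_i − a_{v+i})/11:
  u_0 = 14;  a_1 = 3;  u_1 = (u_0 − 3)/11 = 1
  u_1 = 1;  a_2 = 1;  u_2 = (u_1 − 1)/11 = 0
Digits: (0, 3, 1).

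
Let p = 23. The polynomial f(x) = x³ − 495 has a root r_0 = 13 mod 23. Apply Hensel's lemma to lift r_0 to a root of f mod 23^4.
r_3 = 222078 (mod 279841)

Hensel: r_{i+1} = r_i − f(r_i)/f′(r_i) mod 23^{i+2}, where f′(x) = 3x². Iterate:
  r_0 = 13 (mod 23)
  r_1 = 427 (mod 529)
  r_2 = 3072 (mod 12167)
  r_3 = 222078 (mod 279841)
Final: r = 222078 with f(r) ≡ 0 mod 23^4.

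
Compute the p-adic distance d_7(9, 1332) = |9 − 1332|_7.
d_7(9, 1332) = 1/49

Step 1 — x − y = 9 − 1332 = -1323. Step 2 — v_7(-1323) = 2 (factor: -1323 = −(7^2 · 27); the sign does not affect v_p). Step 3 — |x − y|_7 = 7^{-2} = 1/49.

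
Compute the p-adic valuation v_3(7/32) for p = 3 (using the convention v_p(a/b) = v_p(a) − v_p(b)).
v_3(7/32) = 0

Factor powers of 3 from the numerator and denominator of the reduced fraction: 7 = 3^0 · 7 and 32 = 3^0 · 32. Apply v_p(a/b) = v_p(a) − v_p(b): v_3(7/32) = 0 − 0 = 0.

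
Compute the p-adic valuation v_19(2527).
v_19(2527) = 2

v_19(n) is the largest exponent k such that 19^k divides n. Factor out: 2527 = 19^2 · 7. (Sign doesn't affect v_p.) So v_19(2527) = 2.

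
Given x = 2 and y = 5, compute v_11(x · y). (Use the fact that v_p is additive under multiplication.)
v_11(10) = 0

v_p(x) = 0 (factor: 2 = 11^0 · 2); v_p(y) = 0 (factor: 5 = 11^0 · 5). Additivity: v_p(xy) = v_p(x) + v_p(y) = 0 + 0 = 0. (Direct check: xy = 10 = 11^0 · (10).)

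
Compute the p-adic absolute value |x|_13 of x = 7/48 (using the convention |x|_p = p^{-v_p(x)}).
|7/48|_13 = 1

Step 1 — compute v_13(x) by factoring powers of 13 out of the numerator and denominator: v_13(7/48) = 0. Step 2 — apply |x|_p = p^{-v_p(x)} = 13^{0} = 1.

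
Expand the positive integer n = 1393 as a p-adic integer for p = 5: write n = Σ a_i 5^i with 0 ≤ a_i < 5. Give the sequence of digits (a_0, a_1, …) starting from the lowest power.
(a_0, a_1, …) = (3, 3, 0, 1, 2)

Repeated division by 5 gives the digits low-to-high: 1393 = 3 + 3·5^1 + 1·5^3 + 2·5^4. Digit sequence: (3, 3, 0, 1, 2).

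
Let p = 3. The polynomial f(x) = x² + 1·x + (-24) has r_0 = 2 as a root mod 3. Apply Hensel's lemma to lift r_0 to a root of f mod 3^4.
r_3 = 38 (mod 81)

Hensel: r_{i+1} = r_i − f(r_i)·(f′(r_i))^{-1} mod 3^{i+2}, f′(x) = 2x + 1. Iterate:
  r_0 = 2 (mod 3)
  r_1 = 2 (mod 9)
  r_2 = 11 (mod 27)
  r_3 = 38 (mod 81)
Final: r = 38 satisfies f(r) ≡ 0 mod 3^4.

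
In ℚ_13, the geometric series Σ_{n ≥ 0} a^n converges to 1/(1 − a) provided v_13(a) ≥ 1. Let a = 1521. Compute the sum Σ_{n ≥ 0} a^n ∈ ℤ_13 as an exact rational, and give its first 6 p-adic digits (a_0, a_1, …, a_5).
Σ a^n = 1/(1 − a) = -1/1520;  first 6 digits = (1, 0, 9, 0, 3, 6)

v_13(a) = 2 ≥ 1, so the series converges in ℤ_13 to 1/(1 − a) = 1/(1 − 1521) = -1/1520. Expand this rational in ℤ_13: compute digits iteratively via d_i = x_i mod 13, x_{i+1} = (x_i − d_i)/13. The first 6 digits are (1, 0, 9, 0, 3, 6).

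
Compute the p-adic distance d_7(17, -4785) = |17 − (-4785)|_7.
d_7(17, -4785) = 1/2401

Step 1 — x − y = 17 − (-4785) = 4802. Step 2 — v_7(4802) = 4 (factor: 4802 = (7^4 · 2); the sign does not affect v_p). Step 3 — |x − y|_7 = 7^{-4} = 1/2401.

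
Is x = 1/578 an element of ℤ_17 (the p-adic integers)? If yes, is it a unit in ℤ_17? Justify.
x ∉ ℤ_17 (v_17(x) = -2 < 0)

ℤ_17 = {x ∈ ℚ_17 : v_17(x) ≥ 0} and ℤ_17^× = {x ∈ ℤ_17 : v_17(x) = 0}. Here v_17(1/578) = v_17(num) − v_17(den) = -2; compare against these criteria.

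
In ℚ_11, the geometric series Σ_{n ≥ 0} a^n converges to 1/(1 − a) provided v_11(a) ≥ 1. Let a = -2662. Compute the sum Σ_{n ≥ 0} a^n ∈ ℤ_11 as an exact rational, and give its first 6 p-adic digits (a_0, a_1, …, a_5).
Σ a^n = 1/(1 − a) = 1/2663;  first 6 digits = (1, 0, 0, 9, 10, 10)

v_11(a) = 3 ≥ 1, so the series converges in ℤ_11 to 1/(1 − a) = 1/(1 − (-2662)) = 1/2663. Expand this rational in ℤ_11: compute digits iteratively via d_i = x_i mod 11, x_{i+1} = (x_i − d_i)/11. The first 6 digits are (1, 0, 0, 9, 10, 10).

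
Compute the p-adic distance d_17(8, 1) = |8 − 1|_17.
d_17(8, 1) = 1

Step 1 — x − y = 8 − 1 = 7. Step 2 — v_17(7) = 0 (factor: 7 = (17^0 · 7); the sign does not affect v_p). Step 3 — |x − y|_17 = 17^{0} = 1.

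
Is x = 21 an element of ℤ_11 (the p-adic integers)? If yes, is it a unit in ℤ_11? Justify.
x ∈ ℤ_11^× (unit); v_11(x) = 0

ℤ_11 = {x ∈ ℚ_11 : v_11(x) ≥ 0} and ℤ_11^× = {x ∈ ℤ_11 : v_11(x) = 0}. Here v_11(21) = v_11(num) − v_11(den) = 0; compare against these criteria.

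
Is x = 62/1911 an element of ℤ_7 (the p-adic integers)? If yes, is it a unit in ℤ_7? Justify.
x ∉ ℤ_7 (v_7(x) = -2 < 0)

ℤ_7 = {x ∈ ℚ_7 : v_7(x) ≥ 0} and ℤ_7^× = {x ∈ ℤ_7 : v_7(x) = 0}. Here v_7(62/1911) = v_7(num) − v_7(den) = -2; compare against these criteria.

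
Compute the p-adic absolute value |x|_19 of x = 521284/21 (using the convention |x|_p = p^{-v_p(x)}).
|521284/21|_19 = 1/130321

Step 1 — compute v_19(x) by factoring powers of 19 out of the numerator and denominator: v_19(521284/21) = 4. Step 2 — apply |x|_p = p^{-v_p(x)} = 19^{-4} = 1/130321.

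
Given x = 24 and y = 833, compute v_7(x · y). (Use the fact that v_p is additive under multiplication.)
v_7(19992) = 2

v_p(x) = 0 (factor: 24 = 7^0 · 24); v_p(y) = 2 (factor: 833 = 7^2 · 17). Additivity: v_p(xy) = v_p(x) + v_p(y) = 0 + 2 = 2. (Direct check: xy = 19992 = 7^2 · (408).)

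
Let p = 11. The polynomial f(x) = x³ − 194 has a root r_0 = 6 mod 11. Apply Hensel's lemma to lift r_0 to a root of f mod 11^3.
r_2 = 380 (mod 1331)

Hensel: r_{i+1} = r_i − f(r_i)/f′(r_i) mod 11^{i+2}, where f′(x) = 3x². Iterate:
  r_0 = 6 (mod 11)
  r_1 = 17 (mod 121)
  r_2 = 380 (mod 1331)
Final: r = 380 with f(r) ≡ 0 mod 11^3.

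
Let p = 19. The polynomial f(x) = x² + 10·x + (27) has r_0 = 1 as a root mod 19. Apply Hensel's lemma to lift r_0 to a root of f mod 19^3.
r_2 = 2585 (mod 6859)

Hensel: r_{i+1} = r_i − f(r_i)·(f′(r_i))^{-1} mod 19^{i+2}, f′(x) = 2x + 10. Iterate:
  r_0 = 1 (mod 19)
  r_1 = 58 (mod 361)
  r_2 = 2585 (mod 6859)
Final: r = 2585 satisfies f(r) ≡ 0 mod 19^3.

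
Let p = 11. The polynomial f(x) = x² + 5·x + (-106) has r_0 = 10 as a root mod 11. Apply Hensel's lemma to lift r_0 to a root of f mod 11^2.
r_1 = 76 (mod 121)

Hensel: r_{i+1} = r_i − f(r_i)·(f′(r_i))^{-1} mod 11^{i+2}, f′(x) = 2x + 5. Iterate:
  r_0 = 10 (mod 11)
  r_1 = 76 (mod 121)
Final: r = 76 satisfies f(r) ≡ 0 mod 11^2.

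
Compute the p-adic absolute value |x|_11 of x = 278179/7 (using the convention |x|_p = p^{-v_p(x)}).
|278179/7|_11 = 1/14641

Step 1 — compute v_11(x) by factoring powers of 11 out of the numerator and denominator: v_11(278179/7) = 4. Step 2 — apply |x|_p = p^{-v_p(x)} = 11^{-4} = 1/14641.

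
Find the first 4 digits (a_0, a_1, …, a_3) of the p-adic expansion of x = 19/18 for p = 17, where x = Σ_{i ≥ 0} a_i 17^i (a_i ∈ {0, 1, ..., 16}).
(a_0, …, a_3) = (2, 16, 0, 16)

v_17(19/18) = 0 (numerator and denominator both coprime to 17), so x ∈ ℤ_17^×. Compute digits iteratively via a_i = x_i mod 17, x_{i+1} = (x_i − a_i)/17, with x_0 = x:
  x_0 = 19/18;  a_0 = 2;  x_1 = (x_0 − 2)/17 = -1/18
  x_1 = -1/18;  a_1 = 16;  x_2 = (x_1 − 16)/17 = -17/18
  x_2 = -17/18;  a_2 = 0;  x_3 = (x_2 − 0)/17 = -1/18
  x_3 = -1/18;  a_3 = 16;  x_4 = (x_3 − 16)/17 = -17/18
Digits: (2, 16, 0, 16).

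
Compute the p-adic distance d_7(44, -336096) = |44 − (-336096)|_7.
d_7(44, -336096) = 1/16807

Step 1 — x − y = 44 − (-336096) = 336140. Step 2 — v_7(336140) = 5 (factor: 336140 = (7^5 · 20); the sign does not affect v_p). Step 3 — |x − y|_7 = 7^{-5} = 1/16807.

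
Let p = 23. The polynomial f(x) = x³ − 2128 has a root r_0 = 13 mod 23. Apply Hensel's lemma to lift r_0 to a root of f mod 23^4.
r_3 = 189855 (mod 279841)

Hensel: r_{i+1} = r_i − f(r_i)/f′(r_i) mod 23^{i+2}, where f′(x) = 3x². Iterate:
  r_0 = 13 (mod 23)
  r_1 = 473 (mod 529)
  r_2 = 7350 (mod 12167)
  r_3 = 189855 (mod 279841)
Final: r = 189855 with f(r) ≡ 0 mod 23^4.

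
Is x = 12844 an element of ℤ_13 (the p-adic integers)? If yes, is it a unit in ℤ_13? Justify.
x ∈ ℤ_13 but not a unit; v_13(x) = 2 > 0

ℤ_13 = {x ∈ ℚ_13 : v_13(x) ≥ 0} and ℤ_13^× = {x ∈ ℤ_13 : v_13(x) = 0}. Here v_13(12844) = v_13(num) − v_13(den) = 2; compare against these criteria.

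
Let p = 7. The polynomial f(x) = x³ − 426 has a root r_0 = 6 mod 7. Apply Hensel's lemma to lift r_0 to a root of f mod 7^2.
r_1 = 27 (mod 49)

Hensel: r_{i+1} = r_i − f(r_i)/f′(r_i) mod 7^{i+2}, where f′(x) = 3x². Iterate:
  r_0 = 6 (mod 7)
  r_1 = 27 (mod 49)
Final: r = 27 with f(r) ≡ 0 mod 7^2.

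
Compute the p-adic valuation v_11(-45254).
v_11(-45254) = 3

v_11(n) is the largest exponent k such that 11^k divides n. Factor out: -45254 = -11^3 · 34. (Sign doesn't affect v_p.) So v_11(-45254) = 3.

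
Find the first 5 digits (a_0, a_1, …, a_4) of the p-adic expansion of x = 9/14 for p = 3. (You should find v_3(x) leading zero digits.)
(a_0, …, a_4) = (0, 0, 2, 0, 0)

v_3(9/14) = 2, so a_0 = ... = a_1 = 0. Factor out: x = 3^2 · u with u = 1/14 a unit in ℤ_3. Expand u iteratively via a_{v+i} = u_i mod 3, u_{i+1} = (u_i − a_{v+i})/3:
  u_0 = 1/14;  a_2 = 2;  u_1 = (u_0 − 2)/3 = -9/14
  u_1 = -9/14;  a_3 = 0;  u_2 = (u_1 − 0)/3 = -3/14
  u_2 = -3/14;  a_4 = 0;  u_3 = (u_2 − 0)/3 = -1/14
Digits: (0, 0, 2, 0, 0).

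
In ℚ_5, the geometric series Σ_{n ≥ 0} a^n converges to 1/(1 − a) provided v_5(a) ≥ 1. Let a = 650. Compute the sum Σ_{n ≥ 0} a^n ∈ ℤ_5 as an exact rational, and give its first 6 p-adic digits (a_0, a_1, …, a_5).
Σ a^n = 1/(1 − a) = -1/649;  first 6 digits = (1, 0, 1, 0, 2, 0)

v_5(a) = 2 ≥ 1, so the series converges in ℤ_5 to 1/(1 − a) = 1/(1 − 650) = -1/649. Expand this rational in ℤ_5: compute digits iteratively via d_i = x_i mod 5, x_{i+1} = (x_i − d_i)/5. The first 6 digits are (1, 0, 1, 0, 2, 0).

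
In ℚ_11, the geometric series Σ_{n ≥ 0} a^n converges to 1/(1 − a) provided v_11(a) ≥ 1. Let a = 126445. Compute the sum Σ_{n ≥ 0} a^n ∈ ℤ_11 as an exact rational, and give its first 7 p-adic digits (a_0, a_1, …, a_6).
Σ a^n = 1/(1 − a) = -1/126444;  first 7 digits = (1, 0, 0, 7, 8, 0, 5)

v_11(a) = 3 ≥ 1, so the series converges in ℤ_11 to 1/(1 − a) = 1/(1 − 126445) = -1/126444. Expand this rational in ℤ_11: compute digits iteratively via d_i = x_i mod 11, x_{i+1} = (x_i − d_i)/11. The first 7 digits are (1, 0, 0, 7, 8, 0, 5).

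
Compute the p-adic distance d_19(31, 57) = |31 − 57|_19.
d_19(31, 57) = 1

Step 1 — x − y = 31 − 57 = -26. Step 2 — v_19(-26) = 0 (factor: -26 = −(19^0 · 26); the sign does not affect v_p). Step 3 — |x − y|_19 = 19^{0} = 1.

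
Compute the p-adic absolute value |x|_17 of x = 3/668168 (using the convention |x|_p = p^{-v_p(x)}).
|3/668168|_17 = 83521

Step 1 — compute v_17(x) by factoring powers of 17 out of the numerator and denominator: v_17(3/668168) = -4. Step 2 — apply |x|_p = p^{-v_p(x)} = 17^{4} = 83521.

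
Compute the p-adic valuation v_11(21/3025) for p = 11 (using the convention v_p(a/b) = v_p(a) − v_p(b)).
v_11(21/3025) = -2

Factor powers of 11 from the numerator and denominator of the reduced fraction: 21 = 11^0 · 21 and 3025 = 11^2 · 25. Apply v_p(a/b) = v_p(a) − v_p(b): v_11(21/3025) = 0 − 2 = -2.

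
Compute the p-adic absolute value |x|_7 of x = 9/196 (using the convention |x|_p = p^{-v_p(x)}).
|9/196|_7 = 49

Step 1 — compute v_7(x) by factoring powers of 7 out of the numerator and denominator: v_7(9/196) = -2. Step 2 — apply |x|_p = p^{-v_p(x)} = 7^{2} = 49.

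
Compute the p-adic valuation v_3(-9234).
v_3(-9234) = 5

v_3(n) is the largest exponent k such that 3^k divides n. Factor out: -9234 = -3^5 · 38. (Sign doesn't affect v_p.) So v_3(-9234) = 5.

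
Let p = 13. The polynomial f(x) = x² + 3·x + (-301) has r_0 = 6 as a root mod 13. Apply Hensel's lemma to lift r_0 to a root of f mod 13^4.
r_3 = 19987 (mod 28561)

Hensel: r_{i+1} = r_i − f(r_i)·(f′(r_i))^{-1} mod 13^{i+2}, f′(x) = 2x + 3. Iterate:
  r_0 = 6 (mod 13)
  r_1 = 45 (mod 169)
  r_2 = 214 (mod 2197)
  r_3 = 19987 (mod 28561)
Final: r = 19987 satisfies f(r) ≡ 0 mod 13^4.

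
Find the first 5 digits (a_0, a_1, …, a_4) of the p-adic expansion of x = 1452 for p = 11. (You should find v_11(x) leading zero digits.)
(a_0, …, a_4) = (0, 0, 1, 1, 0)

v_11(1452) = 2, so a_0 = ... = a_1 = 0. Factor out: x = 11^2 · u with u = 12 a unit in ℤ_11. Expand u iteratively via a_{v+i} = u_i mod 11, u_{i+1} = (u_i − a_{v+i})/11:
  u_0 = 12;  a_2 = 1;  u_1 = (u_0 − 1)/11 = 1
  u_1 = 1;  a_3 = 1;  u_2 = (u_1 − 1)/11 = 0
  u_2 = 0;  a_4 = 0;  u_3 = (u_2 − 0)/11 = 0
Digits: (0, 0, 1, 1, 0).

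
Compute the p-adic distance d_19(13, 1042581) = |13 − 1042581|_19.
d_19(13, 1042581) = 1/130321

Step 1 — x − y = 13 − 1042581 = -1042568. Step 2 — v_19(-1042568) = 4 (factor: -1042568 = −(19^4 · 8); the sign does not affect v_p). Step 3 — |x − y|_19 = 19^{-4} = 1/130321.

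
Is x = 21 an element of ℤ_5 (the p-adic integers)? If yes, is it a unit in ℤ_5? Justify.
x ∈ ℤ_5^× (unit); v_5(x) = 0

ℤ_5 = {x ∈ ℚ_5 : v_5(x) ≥ 0} and ℤ_5^× = {x ∈ ℤ_5 : v_5(x) = 0}. Here v_5(21) = v_5(num) − v_5(den) = 0; compare against these criteria.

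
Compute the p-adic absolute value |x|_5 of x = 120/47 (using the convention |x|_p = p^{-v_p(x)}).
|120/47|_5 = 1/5

Step 1 — compute v_5(x) by factoring powers of 5 out of the numerator and denominator: v_5(120/47) = 1. Step 2 — apply |x|_p = p^{-v_p(x)} = 5^{-1} = 1/5.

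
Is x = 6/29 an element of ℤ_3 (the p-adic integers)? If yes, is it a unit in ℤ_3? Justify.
x ∈ ℤ_3 but not a unit; v_3(x) = 1 > 0

ℤ_3 = {x ∈ ℚ_3 : v_3(x) ≥ 0} and ℤ_3^× = {x ∈ ℤ_3 : v_3(x) = 0}. Here v_3(6/29) = v_3(num) − v_3(den) = 1; compare against these criteria.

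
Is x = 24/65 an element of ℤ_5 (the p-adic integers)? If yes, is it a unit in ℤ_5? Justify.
x ∉ ℤ_5 (v_5(x) = -1 < 0)

ℤ_5 = {x ∈ ℚ_5 : v_5(x) ≥ 0} and ℤ_5^× = {x ∈ ℤ_5 : v_5(x) = 0}. Here v_5(24/65) = v_5(num) − v_5(den) = -1; compare against these criteria.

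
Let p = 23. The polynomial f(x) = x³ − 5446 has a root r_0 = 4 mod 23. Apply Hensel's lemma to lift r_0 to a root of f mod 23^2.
r_1 = 50 (mod 529)

Hensel: r_{i+1} = r_i − f(r_i)/f′(r_i) mod 23^{i+2}, where f′(x) = 3x². Iterate:
  r_0 = 4 (mod 23)
  r_1 = 50 (mod 529)
Final: r = 50 with f(r) ≡ 0 mod 23^2.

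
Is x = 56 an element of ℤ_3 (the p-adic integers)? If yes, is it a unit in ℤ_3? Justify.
x ∈ ℤ_3^× (unit); v_3(x) = 0

ℤ_3 = {x ∈ ℚ_3 : v_3(x) ≥ 0} and ℤ_3^× = {x ∈ ℤ_3 : v_3(x) = 0}. Here v_3(56) = v_3(num) − v_3(den) = 0; compare against these criteria.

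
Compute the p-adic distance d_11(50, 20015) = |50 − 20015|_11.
d_11(50, 20015) = 1/1331

Step 1 — x − y = 50 − 20015 = -19965. Step 2 — v_11(-19965) = 3 (factor: -19965 = −(11^3 · 15); the sign does not affect v_p). Step 3 — |x − y|_11 = 11^{-3} = 1/1331.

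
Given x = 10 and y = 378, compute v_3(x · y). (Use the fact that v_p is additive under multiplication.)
v_3(3780) = 3

v_p(x) = 0 (factor: 10 = 3^0 · 10); v_p(y) = 3 (factor: 378 = 3^3 · 14). Additivity: v_p(xy) = v_p(x) + v_p(y) = 0 + 3 = 3. (Direct check: xy = 3780 = 3^3 · (140).)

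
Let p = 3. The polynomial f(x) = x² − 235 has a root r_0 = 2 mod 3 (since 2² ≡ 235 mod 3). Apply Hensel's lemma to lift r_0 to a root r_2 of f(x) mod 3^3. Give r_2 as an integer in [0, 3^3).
r_2 = 17 (mod 27)

Hensel's recurrence: r_{i+1} = r_i − f(r_i)·(f′(r_i))^{-1} mod 3^{i+2}, with f′(x) = 2x. Iterate:
  r_0 = 2 (mod 3)
  r_1 = 8 (mod 9)
  r_2 = 17 (mod 27)
Final: r_2 = 17, and one checks f(r_2) ≡ 0 mod 3^3.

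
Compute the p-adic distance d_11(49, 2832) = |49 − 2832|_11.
d_11(49, 2832) = 1/121

Step 1 — x − y = 49 − 2832 = -2783. Step 2 — v_11(-2783) = 2 (factor: -2783 = −(11^2 · 23); the sign does not affect v_p). Step 3 — |x − y|_11 = 11^{-2} = 1/121.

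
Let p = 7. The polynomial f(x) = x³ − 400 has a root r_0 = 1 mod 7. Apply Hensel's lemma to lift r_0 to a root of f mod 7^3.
r_2 = 281 (mod 343)

Hensel: r_{i+1} = r_i − f(r_i)/f′(r_i) mod 7^{i+2}, where f′(x) = 3x². Iterate:
  r_0 = 1 (mod 7)
  r_1 = 36 (mod 49)
  r_2 = 281 (mod 343)
Final: r = 281 with f(r) ≡ 0 mod 7^3.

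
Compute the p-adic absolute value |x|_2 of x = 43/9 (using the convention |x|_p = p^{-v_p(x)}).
|43/9|_2 = 1

Step 1 — compute v_2(x) by factoring powers of 2 out of the numerator and denominator: v_2(43/9) = 0. Step 2 — apply |x|_p = p^{-v_p(x)} = 2^{0} = 1.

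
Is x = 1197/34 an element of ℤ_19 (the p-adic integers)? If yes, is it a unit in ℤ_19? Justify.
x ∈ ℤ_19 but not a unit; v_19(x) = 1 > 0

ℤ_19 = {x ∈ ℚ_19 : v_19(x) ≥ 0} and ℤ_19^× = {x ∈ ℤ_19 : v_19(x) = 0}. Here v_19(1197/34) = v_19(num) − v_19(den) = 1; compare against these criteria.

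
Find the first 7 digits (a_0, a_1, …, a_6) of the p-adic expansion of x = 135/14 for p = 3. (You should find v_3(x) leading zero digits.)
(a_0, …, a_6) = (0, 0, 0, 1, 0, 1, 2)

v_3(135/14) = 3, so a_0 = ... = a_2 = 0. Factor out: x = 3^3 · u with u = 5/14 a unit in ℤ_3. Expand u iteratively via a_{v+i} = u_i mod 3, u_{i+1} = (u_i − a_{v+i})/3:
  u_0 = 5/14;  a_3 = 1;  u_1 = (u_0 − 1)/3 = -3/14
  u_1 = -3/14;  a_4 = 0;  u_2 = (u_1 − 0)/3 = -1/14
  u_2 = -1/14;  a_5 = 1;  u_3 = (u_2 − 1)/3 = -5/14
  u_3 = -5/14;  a_6 = 2;  u_4 = (u_3 − 2)/3 = -11/14
Digits: (0, 0, 0, 1, 0, 1, 2).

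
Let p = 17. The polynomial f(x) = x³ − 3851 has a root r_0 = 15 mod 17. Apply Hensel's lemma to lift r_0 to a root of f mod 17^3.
r_2 = 151 (mod 4913)

Hensel: r_{i+1} = r_i − f(r_i)/f′(r_i) mod 17^{i+2}, where f′(x) = 3x². Iterate:
  r_0 = 15 (mod 17)
  r_1 = 151 (mod 289)
  r_2 = 151 (mod 4913)
Final: r = 151 with f(r) ≡ 0 mod 17^3.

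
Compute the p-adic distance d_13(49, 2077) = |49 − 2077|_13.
d_13(49, 2077) = 1/169

Step 1 — x − y = 49 − 2077 = -2028. Step 2 — v_13(-2028) = 2 (factor: -2028 = −(13^2 · 12); the sign does not affect v_p). Step 3 — |x − y|_13 = 13^{-2} = 1/169.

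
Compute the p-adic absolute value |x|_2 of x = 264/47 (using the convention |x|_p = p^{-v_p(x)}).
|264/47|_2 = 1/8

Step 1 — compute v_2(x) by factoring powers of 2 out of the numerator and denominator: v_2(264/47) = 3. Step 2 — apply |x|_p = p^{-v_p(x)} = 2^{-3} = 1/8.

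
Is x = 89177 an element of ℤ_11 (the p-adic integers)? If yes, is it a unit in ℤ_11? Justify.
x ∈ ℤ_11 but not a unit; v_11(x) = 3 > 0

ℤ_11 = {x ∈ ℚ_11 : v_11(x) ≥ 0} and ℤ_11^× = {x ∈ ℤ_11 : v_11(x) = 0}. Here v_11(89177) = v_11(num) − v_11(den) = 3; compare against these criteria.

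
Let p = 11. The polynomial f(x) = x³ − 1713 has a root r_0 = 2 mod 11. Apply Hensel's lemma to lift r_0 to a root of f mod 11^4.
r_3 = 10177 (mod 14641)

Hensel: r_{i+1} = r_i − f(r_i)/f′(r_i) mod 11^{i+2}, where f′(x) = 3x². Iterate:
  r_0 = 2 (mod 11)
  r_1 = 13 (mod 121)
  r_2 = 860 (mod 1331)
  r_3 = 10177 (mod 14641)
Final: r = 10177 with f(r) ≡ 0 mod 11^4.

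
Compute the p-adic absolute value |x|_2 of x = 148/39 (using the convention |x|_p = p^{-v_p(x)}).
|148/39|_2 = 1/4

Step 1 — compute v_2(x) by factoring powers of 2 out of the numerator and denominator: v_2(148/39) = 2. Step 2 — apply |x|_p = p^{-v_p(x)} = 2^{-2} = 1/4.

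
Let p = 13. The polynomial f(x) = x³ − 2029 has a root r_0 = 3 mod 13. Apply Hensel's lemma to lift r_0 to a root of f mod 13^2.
r_1 = 146 (mod 169)

Hensel: r_{i+1} = r_i − f(r_i)/f′(r_i) mod 13^{i+2}, where f′(x) = 3x². Iterate:
  r_0 = 3 (mod 13)
  r_1 = 146 (mod 169)
Final: r = 146 with f(r) ≡ 0 mod 13^2.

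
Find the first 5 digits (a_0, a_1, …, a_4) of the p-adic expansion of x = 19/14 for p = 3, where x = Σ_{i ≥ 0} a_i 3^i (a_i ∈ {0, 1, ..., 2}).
(a_0, …, a_4) = (2, 0, 1, 2, 2)

v_3(19/14) = 0 (numerator and denominator both coprime to 3), so x ∈ ℤ_3^×. Compute digits iteratively via a_i = x_i mod 3, x_{i+1} = (x_i − a_i)/3, with x_0 = x:
  x_0 = 19/14;  a_0 = 2;  x_1 = (x_0 − 2)/3 = -3/14
  x_1 = -3/14;  a_1 = 0;  x_2 = (x_1 − 0)/3 = -1/14
  x_2 = -1/14;  a_2 = 1;  x_3 = (x_2 − 1)/3 = -5/14
  x_3 = -5/14;  a_3 = 2;  x_4 = (x_3 − 2)/3 = -11/14
  x_4 = -11/14;  a_4 = 2;  x_5 = (x_4 − 2)/3 = -13/14
Digits: (2, 0, 1, 2, 2).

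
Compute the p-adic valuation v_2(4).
v_2(4) = 2

v_2(n) is the largest exponent k such that 2^k divides n. Factor out: 4 = 2^2 · 1. (Sign doesn't affect v_p.) So v_2(4) = 2.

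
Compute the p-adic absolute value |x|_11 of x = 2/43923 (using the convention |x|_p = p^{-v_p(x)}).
|2/43923|_11 = 14641

Step 1 — compute v_11(x) by factoring powers of 11 out of the numerator and denominator: v_11(2/43923) = -4. Step 2 — apply |x|_p = p^{-v_p(x)} = 11^{4} = 14641.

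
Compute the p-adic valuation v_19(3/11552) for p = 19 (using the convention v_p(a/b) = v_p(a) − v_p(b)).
v_19(3/11552) = -2

Factor powers of 19 from the numerator and denominator of the reduced fraction: 3 = 19^0 · 3 and 11552 = 19^2 · 32. Apply v_p(a/b) = v_p(a) − v_p(b): v_19(3/11552) = 0 − 2 = -2.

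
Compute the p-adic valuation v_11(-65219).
v_11(-65219) = 3

v_11(n) is the largest exponent k such that 11^k divides n. Factor out: -65219 = -11^3 · 49. (Sign doesn't affect v_p.) So v_11(-65219) = 3.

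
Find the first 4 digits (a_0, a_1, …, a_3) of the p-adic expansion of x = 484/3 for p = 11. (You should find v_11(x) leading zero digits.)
(a_0, …, a_3) = (0, 0, 5, 7)

v_11(484/3) = 2, so a_0 = ... = a_1 = 0. Factor out: x = 11^2 · u with u = 4/3 a unit in ℤ_11. Expand u iteratively via a_{v+i} = u_i mod 11, u_{i+1} = (u_i − a_{v+i})/11:
  u_0 = 4/3;  a_2 = 5;  u_1 = (u_0 − 5)/11 = -1/3
  u_1 = -1/3;  a_3 = 7;  u_2 = (u_1 − 7)/11 = -2/3
Digits: (0, 0, 5, 7).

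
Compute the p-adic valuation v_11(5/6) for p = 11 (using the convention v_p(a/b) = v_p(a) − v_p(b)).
v_11(5/6) = 0

Factor powers of 11 from the numerator and denominator of the reduced fraction: 5 = 11^0 · 5 and 6 = 11^0 · 6. Apply v_p(a/b) = v_p(a) − v_p(b): v_11(5/6) = 0 − 0 = 0.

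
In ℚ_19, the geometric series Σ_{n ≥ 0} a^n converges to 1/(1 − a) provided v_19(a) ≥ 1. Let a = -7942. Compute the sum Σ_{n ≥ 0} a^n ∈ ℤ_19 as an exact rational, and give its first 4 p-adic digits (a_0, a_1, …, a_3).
Σ a^n = 1/(1 − a) = 1/7943;  first 4 digits = (1, 0, 16, 17)

v_19(a) = 2 ≥ 1, so the series converges in ℤ_19 to 1/(1 − a) = 1/(1 − (-7942)) = 1/7943. Expand this rational in ℤ_19: compute digits iteratively via d_i = x_i mod 19, x_{i+1} = (x_i − d_i)/19. The first 4 digits are (1, 0, 16, 17).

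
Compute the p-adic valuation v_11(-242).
v_11(-242) = 2

v_11(n) is the largest exponent k such that 11^k divides n. Factor out: -242 = -11^2 · 2. (Sign doesn't affect v_p.) So v_11(-242) = 2.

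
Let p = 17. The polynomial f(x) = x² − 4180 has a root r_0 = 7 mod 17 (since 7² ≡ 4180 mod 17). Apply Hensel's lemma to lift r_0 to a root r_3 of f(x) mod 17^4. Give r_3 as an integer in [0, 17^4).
r_3 = 52962 (mod 83521)

Hensel's recurrence: r_{i+1} = r_i − f(r_i)·(f′(r_i))^{-1} mod 17^{i+2}, with f′(x) = 2x. Iterate:
  r_0 = 7 (mod 17)
  r_1 = 75 (mod 289)
  r_2 = 3832 (mod 4913)
  r_3 = 52962 (mod 83521)
Final: r_3 = 52962, and one checks f(r_3) ≡ 0 mod 17^4.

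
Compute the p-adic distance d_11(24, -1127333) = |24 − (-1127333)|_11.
d_11(24, -1127333) = 1/161051

Step 1 — x − y = 24 − (-1127333) = 1127357. Step 2 — v_11(1127357) = 5 (factor: 1127357 = (11^5 · 7); the sign does not affect v_p). Step 3 — |x − y|_11 = 11^{-5} = 1/161051.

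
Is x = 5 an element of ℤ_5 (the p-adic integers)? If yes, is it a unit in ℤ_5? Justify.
x ∈ ℤ_5 but not a unit; v_5(x) = 1 > 0

ℤ_5 = {x ∈ ℚ_5 : v_5(x) ≥ 0} and ℤ_5^× = {x ∈ ℤ_5 : v_5(x) = 0}. Here v_5(5) = v_5(num) − v_5(den) = 1; compare against these criteria.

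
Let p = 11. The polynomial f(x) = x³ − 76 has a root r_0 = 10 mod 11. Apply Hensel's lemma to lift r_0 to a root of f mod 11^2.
r_1 = 65 (mod 121)

Hensel: r_{i+1} = r_i − f(r_i)/f′(r_i) mod 11^{i+2}, where f′(x) = 3x². Iterate:
  r_0 = 10 (mod 11)
  r_1 = 65 (mod 121)
Final: r = 65 with f(r) ≡ 0 mod 11^2.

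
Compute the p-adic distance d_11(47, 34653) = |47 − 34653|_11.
d_11(47, 34653) = 1/1331

Step 1 — x − y = 47 − 34653 = -34606. Step 2 — v_11(-34606) = 3 (factor: -34606 = −(11^3 · 26); the sign does not affect v_p). Step 3 — |x − y|_11 = 11^{-3} = 1/1331.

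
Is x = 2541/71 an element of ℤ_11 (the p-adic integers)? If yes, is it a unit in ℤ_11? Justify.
x ∈ ℤ_11 but not a unit; v_11(x) = 2 > 0

ℤ_11 = {x ∈ ℚ_11 : v_11(x) ≥ 0} and ℤ_11^× = {x ∈ ℤ_11 : v_11(x) = 0}. Here v_11(2541/71) = v_11(num) − v_11(den) = 2; compare against these criteria.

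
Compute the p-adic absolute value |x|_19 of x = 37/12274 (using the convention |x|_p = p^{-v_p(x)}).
|37/12274|_19 = 361

Step 1 — compute v_19(x) by factoring powers of 19 out of the numerator and denominator: v_19(37/12274) = -2. Step 2 — apply |x|_p = p^{-v_p(x)} = 19^{2} = 361.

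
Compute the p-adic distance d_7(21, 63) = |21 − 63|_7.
d_7(21, 63) = 1/7

Step 1 — x − y = 21 − 63 = -42. Step 2 — v_7(-42) = 1 (factor: -42 = −(7^1 · 6); the sign does not affect v_p). Step 3 — |x − y|_7 = 7^{-1} = 1/7.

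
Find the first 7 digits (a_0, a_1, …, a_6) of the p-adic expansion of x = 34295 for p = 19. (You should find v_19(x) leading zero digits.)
(a_0, …, a_6) = (0, 0, 0, 5, 0, 0, 0)

v_19(34295) = 3, so a_0 = ... = a_2 = 0. Factor out: x = 19^3 · u with u = 5 a unit in ℤ_19. Expand u iteratively via a_{v+i} = u_i mod 19, u_{i+1} = (u_i − a_{v+i})/19:
  u_0 = 5;  a_3 = 5;  u_1 = (u_0 − 5)/19 = 0
  u_1 = 0;  a_4 = 0;  u_2 = (u_1 − 0)/19 = 0
  u_2 = 0;  a_5 = 0;  u_3 = (u_2 − 0)/19 = 0
  u_3 = 0;  a_6 = 0;  u_4 = (u_3 − 0)/19 = 0
Digits: (0, 0, 0, 5, 0, 0, 0).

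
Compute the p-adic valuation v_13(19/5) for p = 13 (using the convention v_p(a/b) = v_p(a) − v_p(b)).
v_13(19/5) = 0

Factor powers of 13 from the numerator and denominator of the reduced fraction: 19 = 13^0 · 19 and 5 = 13^0 · 5. Apply v_p(a/b) = v_p(a) − v_p(b): v_13(19/5) = 0 − 0 = 0.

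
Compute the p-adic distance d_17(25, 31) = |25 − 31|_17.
d_17(25, 31) = 1

Step 1 — x − y = 25 − 31 = -6. Step 2 — v_17(-6) = 0 (factor: -6 = −(17^0 · 6); the sign does not affect v_p). Step 3 — |x − y|_17 = 17^{0} = 1.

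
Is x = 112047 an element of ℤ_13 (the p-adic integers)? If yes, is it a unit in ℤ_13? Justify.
x ∈ ℤ_13 but not a unit; v_13(x) = 3 > 0

ℤ_13 = {x ∈ ℚ_13 : v_13(x) ≥ 0} and ℤ_13^× = {x ∈ ℤ_13 : v_13(x) = 0}. Here v_13(112047) = v_13(num) − v_13(den) = 3; compare against these criteria.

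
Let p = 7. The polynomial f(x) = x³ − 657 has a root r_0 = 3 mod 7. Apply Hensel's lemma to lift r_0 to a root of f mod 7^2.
r_1 = 10 (mod 49)

Hensel: r_{i+1} = r_i − f(r_i)/f′(r_i) mod 7^{i+2}, where f′(x) = 3x². Iterate:
  r_0 = 3 (mod 7)
  r_1 = 10 (mod 49)
Final: r = 10 with f(r) ≡ 0 mod 7^2.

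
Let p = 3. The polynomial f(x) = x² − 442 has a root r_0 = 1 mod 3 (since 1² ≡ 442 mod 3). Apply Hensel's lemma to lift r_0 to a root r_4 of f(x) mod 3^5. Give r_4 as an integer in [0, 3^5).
r_4 = 181 (mod 243)

Hensel's recurrence: r_{i+1} = r_i − f(r_i)·(f′(r_i))^{-1} mod 3^{i+2}, with f′(x) = 2x. Iterate:
  r_0 = 1 (mod 3)
  r_1 = 1 (mod 9)
  r_2 = 19 (mod 27)
  r_3 = 19 (mod 81)
  r_4 = 181 (mod 243)
Final: r_4 = 181, and one checks f(r_4) ≡ 0 mod 3^5.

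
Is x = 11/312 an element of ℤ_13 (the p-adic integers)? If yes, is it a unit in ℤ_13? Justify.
x ∉ ℤ_13 (v_13(x) = -1 < 0)

ℤ_13 = {x ∈ ℚ_13 : v_13(x) ≥ 0} and ℤ_13^× = {x ∈ ℤ_13 : v_13(x) = 0}. Here v_13(11/312) = v_13(num) − v_13(den) = -1; compare against these criteria.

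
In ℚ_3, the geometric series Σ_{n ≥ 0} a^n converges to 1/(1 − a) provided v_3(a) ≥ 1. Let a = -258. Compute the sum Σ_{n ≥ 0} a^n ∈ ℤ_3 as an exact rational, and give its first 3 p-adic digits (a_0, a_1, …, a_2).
Σ a^n = 1/(1 − a) = 1/259;  first 3 digits = (1, 1, 2)

v_3(a) = 1 ≥ 1, so the series converges in ℤ_3 to 1/(1 − a) = 1/(1 − (-258)) = 1/259. Expand this rational in ℤ_3: compute digits iteratively via d_i = x_i mod 3, x_{i+1} = (x_i − d_i)/3. The first 3 digits are (1, 1, 2).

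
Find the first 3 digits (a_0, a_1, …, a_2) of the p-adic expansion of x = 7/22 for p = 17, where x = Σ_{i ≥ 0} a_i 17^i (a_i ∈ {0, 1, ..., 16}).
(a_0, …, a_2) = (15, 3, 16)

v_17(7/22) = 0 (numerator and denominator both coprime to 17), so x ∈ ℤ_17^×. Compute digits iteratively via a_i = x_i mod 17, x_{i+1} = (x_i − a_i)/17, with x_0 = x:
  x_0 = 7/22;  a_0 = 15;  x_1 = (x_0 − 15)/17 = -19/22
  x_1 = -19/22;  a_1 = 3;  x_2 = (x_1 − 3)/17 = -5/22
  x_2 = -5/22;  a_2 = 16;  x_3 = (x_2 − 16)/17 = -21/22
Digits: (15, 3, 16).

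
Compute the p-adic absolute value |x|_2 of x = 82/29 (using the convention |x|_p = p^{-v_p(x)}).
|82/29|_2 = 1/2

Step 1 — compute v_2(x) by factoring powers of 2 out of the numerator and denominator: v_2(82/29) = 1. Step 2 — apply |x|_p = p^{-v_p(x)} = 2^{-1} = 1/2.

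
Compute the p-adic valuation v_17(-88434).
v_17(-88434) = 3

v_17(n) is the largest exponent k such that 17^k divides n. Factor out: -88434 = -17^3 · 18. (Sign doesn't affect v_p.) So v_17(-88434) = 3.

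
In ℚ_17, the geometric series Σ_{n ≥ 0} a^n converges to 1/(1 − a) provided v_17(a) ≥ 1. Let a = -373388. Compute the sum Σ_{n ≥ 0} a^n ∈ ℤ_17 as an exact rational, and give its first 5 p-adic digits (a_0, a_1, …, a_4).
Σ a^n = 1/(1 − a) = 1/373389;  first 5 digits = (1, 0, 0, 9, 12)

v_17(a) = 3 ≥ 1, so the series converges in ℤ_17 to 1/(1 − a) = 1/(1 − (-373388)) = 1/373389. Expand this rational in ℤ_17: compute digits iteratively via d_i = x_i mod 17, x_{i+1} = (x_i − d_i)/17. The first 5 digits are (1, 0, 0, 9, 12).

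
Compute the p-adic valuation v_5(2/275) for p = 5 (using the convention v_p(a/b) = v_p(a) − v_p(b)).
v_5(2/275) = -2

Factor powers of 5 from the numerator and denominator of the reduced fraction: 2 = 5^0 · 2 and 275 = 5^2 · 11. Apply v_p(a/b) = v_p(a) − v_p(b): v_5(2/275) = 0 − 2 = -2.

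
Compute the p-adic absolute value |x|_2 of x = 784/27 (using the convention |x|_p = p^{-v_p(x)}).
|784/27|_2 = 1/16

Step 1 — compute v_2(x) by factoring powers of 2 out of the numerator and denominator: v_2(784/27) = 4. Step 2 — apply |x|_p = p^{-v_p(x)} = 2^{-4} = 1/16.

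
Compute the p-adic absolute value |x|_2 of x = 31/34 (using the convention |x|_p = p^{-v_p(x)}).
|31/34|_2 = 2

Step 1 — compute v_2(x) by factoring powers of 2 out of the numerator and denominator: v_2(31/34) = -1. Step 2 — apply |x|_p = p^{-v_p(x)} = 2^{1} = 2.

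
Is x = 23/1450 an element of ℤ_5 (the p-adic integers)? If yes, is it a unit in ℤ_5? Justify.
x ∉ ℤ_5 (v_5(x) = -2 < 0)

ℤ_5 = {x ∈ ℚ_5 : v_5(x) ≥ 0} and ℤ_5^× = {x ∈ ℤ_5 : v_5(x) = 0}. Here v_5(23/1450) = v_5(num) − v_5(den) = -2; compare against these criteria.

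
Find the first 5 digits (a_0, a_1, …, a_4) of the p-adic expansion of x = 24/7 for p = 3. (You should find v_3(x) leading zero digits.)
(a_0, …, a_4) = (0, 2, 1, 0, 2)

v_3(24/7) = 1, so a_0 = ... = a_0 = 0. Factor out: x = 3^1 · u with u = 8/7 a unit in ℤ_3. Expand u iteratively via a_{v+i} = u_i mod 3, u_{i+1} = (u_i − a_{v+i})/3:
  u_0 = 8/7;  a_1 = 2;  u_1 = (u_0 − 2)/3 = -2/7
  u_1 = -2/7;  a_2 = 1;  u_2 = (u_1 − 1)/3 = -3/7
  u_2 = -3/7;  a_3 = 0;  u_3 = (u_2 − 0)/3 = -1/7
  u_3 = -1/7;  a_4 = 2;  u_4 = (u_3 − 2)/3 = -5/7
Digits: (0, 2, 1, 0, 2).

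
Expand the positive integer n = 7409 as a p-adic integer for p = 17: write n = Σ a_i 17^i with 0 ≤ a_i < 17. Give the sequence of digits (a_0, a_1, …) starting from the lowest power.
(a_0, a_1, …) = (14, 10, 8, 1)

Repeated division by 17 gives the digits low-to-high: 7409 = 14 + 10·17^1 + 8·17^2 + 1·17^3. Digit sequence: (14, 10, 8, 1).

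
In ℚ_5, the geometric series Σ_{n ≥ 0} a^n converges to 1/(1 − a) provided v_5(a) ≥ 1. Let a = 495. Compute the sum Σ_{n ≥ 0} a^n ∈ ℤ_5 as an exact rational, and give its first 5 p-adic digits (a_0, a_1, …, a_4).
Σ a^n = 1/(1 − a) = -1/494;  first 5 digits = (1, 4, 0, 3, 3)

v_5(a) = 1 ≥ 1, so the series converges in ℤ_5 to 1/(1 − a) = 1/(1 − 495) = -1/494. Expand this rational in ℤ_5: compute digits iteratively via d_i = x_i mod 5, x_{i+1} = (x_i − d_i)/5. The first 5 digits are (1, 4, 0, 3, 3).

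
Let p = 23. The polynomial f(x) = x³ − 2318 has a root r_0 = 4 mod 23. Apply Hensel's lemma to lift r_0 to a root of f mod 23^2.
r_1 = 73 (mod 529)

Hensel: r_{i+1} = r_i − f(r_i)/f′(r_i) mod 23^{i+2}, where f′(x) = 3x². Iterate:
  r_0 = 4 (mod 23)
  r_1 = 73 (mod 529)
Final: r = 73 with f(r) ≡ 0 mod 23^2.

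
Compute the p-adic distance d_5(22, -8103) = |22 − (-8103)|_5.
d_5(22, -8103) = 1/625

Step 1 — x − y = 22 − (-8103) = 8125. Step 2 — v_5(8125) = 4 (factor: 8125 = (5^4 · 13); the sign does not affect v_p). Step 3 — |x − y|_5 = 5^{-4} = 1/625.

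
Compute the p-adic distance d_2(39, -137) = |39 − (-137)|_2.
d_2(39, -137) = 1/16

Step 1 — x − y = 39 − (-137) = 176. Step 2 — v_2(176) = 4 (factor: 176 = (2^4 · 11); the sign does not affect v_p). Step 3 — |x − y|_2 = 2^{-4} = 1/16.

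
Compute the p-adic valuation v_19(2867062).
v_19(2867062) = 4

v_19(n) is the largest exponent k such that 19^k divides n. Factor out: 2867062 = 19^4 · 22. (Sign doesn't affect v_p.) So v_19(2867062) = 4.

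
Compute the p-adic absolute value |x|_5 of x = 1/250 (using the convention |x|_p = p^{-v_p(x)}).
|1/250|_5 = 125

Step 1 — compute v_5(x) by factoring powers of 5 out of the numerator and denominator: v_5(1/250) = -3. Step 2 — apply |x|_p = p^{-v_p(x)} = 5^{3} = 125.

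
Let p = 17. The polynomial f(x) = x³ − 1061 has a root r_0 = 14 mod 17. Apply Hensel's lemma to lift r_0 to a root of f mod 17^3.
r_2 = 2360 (mod 4913)

Hensel: r_{i+1} = r_i − f(r_i)/f′(r_i) mod 17^{i+2}, where f′(x) = 3x². Iterate:
  r_0 = 14 (mod 17)
  r_1 = 48 (mod 289)
  r_2 = 2360 (mod 4913)
Final: r = 2360 with f(r) ≡ 0 mod 17^3.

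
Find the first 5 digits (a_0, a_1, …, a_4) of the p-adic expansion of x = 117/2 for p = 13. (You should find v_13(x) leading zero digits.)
(a_0, …, a_4) = (0, 11, 6, 6, 6)

v_13(117/2) = 1, so a_0 = ... = a_0 = 0. Factor out: x = 13^1 · u with u = 9/2 a unit in ℤ_13. Expand u iteratively via a_{v+i} = u_i mod 13, u_{i+1} = (u_i − a_{v+i})/13:
  u_0 = 9/2;  a_1 = 11;  u_1 = (u_0 − 11)/13 = -1/2
  u_1 = -1/2;  a_2 = 6;  u_2 = (u_1 − 6)/13 = -1/2
  u_2 = -1/2;  a_3 = 6;  u_3 = (u_2 − 6)/13 = -1/2
  u_3 = -1/2;  a_4 = 6;  u_4 = (u_3 − 6)/13 = -1/2
Digits: (0, 11, 6, 6, 6).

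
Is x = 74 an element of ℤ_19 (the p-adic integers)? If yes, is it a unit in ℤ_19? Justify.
x ∈ ℤ_19^× (unit); v_19(x) = 0

ℤ_19 = {x ∈ ℚ_19 : v_19(x) ≥ 0} and ℤ_19^× = {x ∈ ℤ_19 : v_19(x) = 0}. Here v_19(74) = v_19(num) − v_19(den) = 0; compare against these criteria.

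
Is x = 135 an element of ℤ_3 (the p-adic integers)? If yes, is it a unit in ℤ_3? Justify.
x ∈ ℤ_3 but not a unit; v_3(x) = 3 > 0

ℤ_3 = {x ∈ ℚ_3 : v_3(x) ≥ 0} and ℤ_3^× = {x ∈ ℤ_3 : v_3(x) = 0}. Here v_3(135) = v_3(num) − v_3(den) = 3; compare against these criteria.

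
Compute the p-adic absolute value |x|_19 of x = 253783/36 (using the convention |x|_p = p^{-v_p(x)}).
|253783/36|_19 = 1/6859

Step 1 — compute v_19(x) by factoring powers of 19 out of the numerator and denominator: v_19(253783/36) = 3. Step 2 — apply |x|_p = p^{-v_p(x)} = 19^{-3} = 1/6859.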